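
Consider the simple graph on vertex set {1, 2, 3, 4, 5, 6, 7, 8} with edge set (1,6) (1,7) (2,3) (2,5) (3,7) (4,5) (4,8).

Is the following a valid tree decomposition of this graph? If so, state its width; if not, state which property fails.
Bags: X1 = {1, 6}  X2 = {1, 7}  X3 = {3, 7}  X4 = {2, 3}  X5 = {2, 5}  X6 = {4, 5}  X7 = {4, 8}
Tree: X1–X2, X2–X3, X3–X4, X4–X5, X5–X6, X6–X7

Yes; width 1.

Every vertex of G appears in some bag (union = {1, 2, 3, 4, 5, 6, 7, 8}); every edge is covered by a bag; and for each vertex v the set of bags containing v is connected in the bag tree. The decomposition is therefore valid. The largest bag has 2 vertices, so the width is 1.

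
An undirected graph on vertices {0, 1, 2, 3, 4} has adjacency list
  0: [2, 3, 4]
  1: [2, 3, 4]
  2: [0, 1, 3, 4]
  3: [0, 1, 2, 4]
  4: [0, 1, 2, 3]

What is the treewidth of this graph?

A width-3 tree decomposition is:
Bags: B1 = {1, 2, 3, 4}  B2 = {0, 2, 3, 4}
Tree: B1–B2
Every bag has size at most 4, so the width is 4 − 1 = 3 and tw(G) ≤ 3. For the lower bound, the 4 vertices {0, 2, 3, 4} are pairwise adjacent, and any tree decomposition puts a clique entirely inside one bag — forcing width ≥ 3. The upper and lower bounds meet at 3, so that is the treewidth.

3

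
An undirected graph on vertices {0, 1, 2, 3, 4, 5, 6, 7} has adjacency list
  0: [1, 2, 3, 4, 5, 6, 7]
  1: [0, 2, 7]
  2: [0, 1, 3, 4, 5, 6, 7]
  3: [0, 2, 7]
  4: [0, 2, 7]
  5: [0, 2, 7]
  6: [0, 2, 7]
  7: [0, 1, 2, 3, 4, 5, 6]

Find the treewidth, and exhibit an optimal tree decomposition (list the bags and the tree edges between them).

Treewidth 3.
One such decomposition:
Bags: B1 = {0, 1, 2, 7}  B2 = {0, 2, 5, 7}  B3 = {0, 2, 6, 7}  B4 = {0, 2, 3, 7}  B5 = {0, 2, 4, 7}
Tree: B1–B2, B1–B3, B2–B4, B1–B5

Each bag holds 4 vertices, so the decomposition has width 3, which upper-bounds the treewidth. Conversely, {0, 1, 2, 7} is a clique of size 4, and the vertices of any clique must share a bag in every tree decomposition; so some bag has ≥ 4 vertices and tw(G) ≥ 3. The upper and lower bounds meet at 3, so that is the treewidth.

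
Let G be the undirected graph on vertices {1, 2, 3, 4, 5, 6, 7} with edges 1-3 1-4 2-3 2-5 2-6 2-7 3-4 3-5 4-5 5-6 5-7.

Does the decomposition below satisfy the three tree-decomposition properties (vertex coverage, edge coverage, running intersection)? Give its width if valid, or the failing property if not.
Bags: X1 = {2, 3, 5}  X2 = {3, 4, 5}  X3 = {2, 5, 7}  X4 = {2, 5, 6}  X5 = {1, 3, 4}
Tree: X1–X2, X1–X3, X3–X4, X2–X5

Yes; width 2.

Every vertex of G appears in some bag (union = {1, 2, 3, 4, 5, 6, 7}); every edge is covered by a bag; and for each vertex v the set of bags containing v is connected in the bag tree. The decomposition is therefore valid. The largest bag has 3 vertices, so the width is 2.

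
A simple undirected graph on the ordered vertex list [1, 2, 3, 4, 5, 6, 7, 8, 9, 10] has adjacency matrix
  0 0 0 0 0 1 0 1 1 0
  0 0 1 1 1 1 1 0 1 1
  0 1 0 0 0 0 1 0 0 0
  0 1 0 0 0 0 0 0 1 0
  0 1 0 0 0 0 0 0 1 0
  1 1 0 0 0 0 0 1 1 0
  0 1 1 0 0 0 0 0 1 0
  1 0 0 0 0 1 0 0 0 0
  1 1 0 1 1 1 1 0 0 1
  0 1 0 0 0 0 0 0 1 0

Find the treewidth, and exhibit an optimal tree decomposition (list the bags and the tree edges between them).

Each bag holds 3 vertices, so the decomposition has width 2, which upper-bounds the treewidth. Conversely, {1, 6, 8} is a clique of size 3, and the vertices of any clique must share a bag in every tree decomposition; so some bag has ≥ 3 vertices and tw(G) ≥ 2. The upper and lower bounds meet at 2, so that is the treewidth.

Treewidth 2.
One optimal decomposition is:
Bags: B1 = {2, 5, 9}  B2 = {2, 9, 10}  B3 = {2, 6, 9}  B4 = {2, 4, 9}  B5 = {1, 6, 9}  B6 = {1, 6, 8}  B7 = {2, 7, 9}  B8 = {2, 3, 7}
Tree: B1–B2, B2–B3, B3–B4, B3–B5, B5–B6, B1–B7, B7–B8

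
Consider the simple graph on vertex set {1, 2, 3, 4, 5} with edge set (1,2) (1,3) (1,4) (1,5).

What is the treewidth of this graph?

A width-1 tree decomposition is:
Bags: B1 = {1, 3}  B2 = {1, 5}  B3 = {1, 4}  B4 = {1, 2}
Tree: B1–B2, B1–B3, B3–B4
The largest bag has 2 vertices, giving width 1; this decomposition certifies tw(G) ≤ 1. Any graph with an edge has treewidth ≥ 1, and G has the edge 1–3. The upper and lower bounds meet at 1, so that is the treewidth.

1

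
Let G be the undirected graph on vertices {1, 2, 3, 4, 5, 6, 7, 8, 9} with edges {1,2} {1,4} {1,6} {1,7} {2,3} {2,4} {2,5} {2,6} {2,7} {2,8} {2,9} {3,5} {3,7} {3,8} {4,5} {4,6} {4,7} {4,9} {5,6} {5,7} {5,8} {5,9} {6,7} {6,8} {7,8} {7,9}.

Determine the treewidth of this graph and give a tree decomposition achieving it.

Treewidth 4.
One such decomposition:
Bags: B1 = {2, 4, 5, 6, 7}  B2 = {2, 4, 5, 7, 9}  B3 = {1, 2, 4, 6, 7}  B4 = {2, 5, 6, 7, 8}  B5 = {2, 3, 5, 7, 8}
Tree: B1–B2, B1–B3, B1–B4, B4–B5

Each bag holds 5 vertices, so the decomposition has width 4, which upper-bounds the treewidth. Conversely, {1, 2, 4, 6, 7} is a clique of size 5, and the vertices of any clique must share a bag in every tree decomposition; so some bag has ≥ 5 vertices and tw(G) ≥ 4. The upper and lower bounds meet at 4, so that is the treewidth.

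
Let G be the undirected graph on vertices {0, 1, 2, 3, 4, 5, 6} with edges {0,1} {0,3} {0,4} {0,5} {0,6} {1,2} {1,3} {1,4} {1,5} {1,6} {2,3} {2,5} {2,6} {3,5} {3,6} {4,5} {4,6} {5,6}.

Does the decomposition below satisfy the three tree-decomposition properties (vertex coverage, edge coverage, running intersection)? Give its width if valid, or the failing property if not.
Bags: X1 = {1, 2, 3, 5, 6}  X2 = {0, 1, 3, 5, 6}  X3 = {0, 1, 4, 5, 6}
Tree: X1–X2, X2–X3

Vertex coverage: the bags together contain {0, 1, 2, 3, 4, 5, 6}, the full vertex set. Edge coverage: each edge of G has both endpoints in at least one bag. Running intersection: for every vertex, the bags containing it form a connected subtree. All three properties hold, so this is a valid tree decomposition of width max|bag| − 1 = 4, and hence tw(G) ≤ 4.

Yes; width 4.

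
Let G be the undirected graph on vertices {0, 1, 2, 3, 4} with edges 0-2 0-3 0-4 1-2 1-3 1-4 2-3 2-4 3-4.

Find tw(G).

A width-3 tree decomposition is:
Bags: B1 = {1, 2, 3, 4}  B2 = {0, 2, 3, 4}
Tree: B1–B2
Each bag holds 4 vertices, so the decomposition has width 3, which upper-bounds the treewidth. On the other hand G contains the 4-clique {0, 2, 3, 4}. A clique must lie in a single bag of any decomposition, so no decomposition can have width below 3. The upper and lower bounds meet at 3, so that is the treewidth.

3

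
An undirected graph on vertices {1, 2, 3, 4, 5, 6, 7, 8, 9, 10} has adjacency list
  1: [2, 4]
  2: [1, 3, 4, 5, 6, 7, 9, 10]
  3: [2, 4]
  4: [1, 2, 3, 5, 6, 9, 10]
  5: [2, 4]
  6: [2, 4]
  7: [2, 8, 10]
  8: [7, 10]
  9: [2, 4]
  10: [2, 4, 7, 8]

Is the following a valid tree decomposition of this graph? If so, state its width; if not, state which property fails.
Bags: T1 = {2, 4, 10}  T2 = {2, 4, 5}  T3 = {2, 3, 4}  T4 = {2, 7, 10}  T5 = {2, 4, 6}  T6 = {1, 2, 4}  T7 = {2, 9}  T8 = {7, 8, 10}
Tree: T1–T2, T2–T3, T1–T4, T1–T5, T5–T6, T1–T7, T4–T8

No — edge (4,9) lies in no bag.

A tree decomposition must satisfy three properties: every vertex lies in some bag; for every edge, both endpoints lie together in some bag; and for every vertex, the bags containing it form a connected subtree. Here edge (4,9) lies in no bag, so the decomposition is invalid.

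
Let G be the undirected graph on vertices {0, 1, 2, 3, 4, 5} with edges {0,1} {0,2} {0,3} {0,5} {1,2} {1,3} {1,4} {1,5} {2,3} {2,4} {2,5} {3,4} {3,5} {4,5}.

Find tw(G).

A width-4 tree decomposition is:
Bags: B1 = {1, 2, 3, 4, 5}  B2 = {0, 1, 2, 3, 5}
Tree: B1–B2
Each bag holds 5 vertices, so the decomposition has width 4, which upper-bounds the treewidth. On the other hand G contains the 5-clique {0, 1, 2, 3, 5}. A clique must lie in a single bag of any decomposition, so no decomposition can have width below 4. The upper and lower bounds meet at 4, so that is the treewidth.

4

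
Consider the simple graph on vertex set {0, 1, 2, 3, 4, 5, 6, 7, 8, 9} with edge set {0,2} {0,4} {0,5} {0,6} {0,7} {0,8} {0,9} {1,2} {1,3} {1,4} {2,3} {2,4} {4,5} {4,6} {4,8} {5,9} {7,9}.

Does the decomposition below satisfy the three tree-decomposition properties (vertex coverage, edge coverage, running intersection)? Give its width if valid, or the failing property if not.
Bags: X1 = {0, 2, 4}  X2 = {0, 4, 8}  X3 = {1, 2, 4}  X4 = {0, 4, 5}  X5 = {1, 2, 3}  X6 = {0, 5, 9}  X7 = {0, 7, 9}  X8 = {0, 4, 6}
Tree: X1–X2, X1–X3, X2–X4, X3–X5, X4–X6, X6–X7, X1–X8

Vertex coverage: the bags together contain {0, 1, 2, 3, 4, 5, 6, 7, 8, 9}, the full vertex set. Edge coverage: each edge of G has both endpoints in at least one bag. Running intersection: for every vertex, the bags containing it form a connected subtree. All three properties hold, so this is a valid tree decomposition of width max|bag| − 1 = 2, and hence tw(G) ≤ 2.

Yes; width 2.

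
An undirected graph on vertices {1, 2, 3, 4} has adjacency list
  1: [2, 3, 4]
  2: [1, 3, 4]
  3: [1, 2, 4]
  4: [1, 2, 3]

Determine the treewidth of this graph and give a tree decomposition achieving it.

Treewidth 3.
One such decomposition:
Bags: B1 = {1, 2, 3, 4}
Tree: (single bag)

A single bag containing all 4 vertices is trivially a valid decomposition of width 3. On the other hand G contains the 4-clique {1, 2, 3, 4}. A clique must lie in a single bag of any decomposition, so no decomposition can have width below 3. Therefore the treewidth is 3.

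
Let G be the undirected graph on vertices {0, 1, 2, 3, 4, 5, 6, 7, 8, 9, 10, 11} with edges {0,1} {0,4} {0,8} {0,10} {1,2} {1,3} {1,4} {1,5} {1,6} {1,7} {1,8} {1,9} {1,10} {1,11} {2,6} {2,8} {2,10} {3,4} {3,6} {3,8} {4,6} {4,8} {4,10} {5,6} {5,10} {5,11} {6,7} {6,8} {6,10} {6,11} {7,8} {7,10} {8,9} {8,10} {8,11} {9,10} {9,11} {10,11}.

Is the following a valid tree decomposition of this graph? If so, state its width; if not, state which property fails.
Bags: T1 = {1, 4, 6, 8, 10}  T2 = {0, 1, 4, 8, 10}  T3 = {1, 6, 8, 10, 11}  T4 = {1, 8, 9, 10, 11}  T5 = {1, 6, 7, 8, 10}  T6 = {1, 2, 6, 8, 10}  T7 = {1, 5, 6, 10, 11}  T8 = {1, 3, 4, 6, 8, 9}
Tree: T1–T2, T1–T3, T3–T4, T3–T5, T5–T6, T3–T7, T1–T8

A tree decomposition must satisfy three properties: every vertex lies in some bag; for every edge, both endpoints lie together in some bag; and for every vertex, the bags containing it form a connected subtree. Here bags containing vertex 9 are not connected in the tree, so the decomposition is invalid.

No — bags containing vertex 9 are not connected in the tree.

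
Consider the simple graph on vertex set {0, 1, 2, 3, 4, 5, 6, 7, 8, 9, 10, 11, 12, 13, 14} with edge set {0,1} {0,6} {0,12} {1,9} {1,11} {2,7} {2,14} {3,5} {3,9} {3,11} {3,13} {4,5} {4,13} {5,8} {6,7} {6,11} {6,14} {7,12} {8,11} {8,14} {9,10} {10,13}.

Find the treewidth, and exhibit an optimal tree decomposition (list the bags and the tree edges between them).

Treewidth 3.
Bags: B1 = {4, 9, 10, 13}  B2 = {3, 4, 9, 13}  B3 = {3, 4, 5, 9}  B4 = {1, 3, 5, 9}  B5 = {1, 3, 5, 11}  B6 = {1, 5, 8, 11}  B7 = {0, 1, 8, 11}  B8 = {0, 6, 8, 11}  B9 = {0, 6, 8, 14}  B10 = {0, 6, 12, 14}  B11 = {6, 7, 12, 14}  B12 = {2, 7, 12, 14}
Tree: B1–B2, B2–B3, B3–B4, B4–B5, B5–B6, B6–B7, B7–B8, B8–B9, B9–B10, B10–B11, B11–B12

The largest bag has 4 vertices, giving width 3; this decomposition certifies tw(G) ≤ 3. For the lower bound: the 4 vertex sets {4,10,13}, {9}, {3}, {1,5,8,11} are disjoint, each induces a connected subgraph, and every pair is joined by at least one edge of G. Contracting each set to a single vertex therefore yields K_{4} as a minor, and since treewidth is minor-monotone, tw(G) ≥ tw(K_{4}) = 3. The upper and lower bounds meet at 3, so that is the treewidth.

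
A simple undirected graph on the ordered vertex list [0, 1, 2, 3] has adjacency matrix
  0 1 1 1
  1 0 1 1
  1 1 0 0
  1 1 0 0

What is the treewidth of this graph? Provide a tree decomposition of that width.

The largest bag has 3 vertices, giving width 2; this decomposition certifies tw(G) ≤ 2. Conversely, {0, 1, 2} is a clique of size 3, and the vertices of any clique must share a bag in every tree decomposition; so some bag has ≥ 3 vertices and tw(G) ≥ 2. Combining the bounds, tw(G) = 2.

Treewidth 2.
One optimal decomposition is:
Bags: B1 = {0, 1, 3}  B2 = {0, 1, 2}
Tree: B1–B2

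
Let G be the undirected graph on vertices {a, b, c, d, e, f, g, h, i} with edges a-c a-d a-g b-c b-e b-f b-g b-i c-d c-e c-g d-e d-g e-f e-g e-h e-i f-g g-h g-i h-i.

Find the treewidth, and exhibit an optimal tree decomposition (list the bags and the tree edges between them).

Treewidth 3.
One such decomposition:
Bags: B1 = {b, c, e, g}  B2 = {b, e, f, g}  B3 = {b, e, g, i}  B4 = {e, g, h, i}  B5 = {c, d, e, g}  B6 = {a, c, d, g}
Tree: B1–B2, B1–B3, B3–B4, B1–B5, B5–B6

Every bag has size at most 4, so the width is 4 − 1 = 3 and tw(G) ≤ 3. On the other hand G contains the 4-clique {c, d, e, g}. A clique must lie in a single bag of any decomposition, so no decomposition can have width below 3. Therefore the treewidth is 3.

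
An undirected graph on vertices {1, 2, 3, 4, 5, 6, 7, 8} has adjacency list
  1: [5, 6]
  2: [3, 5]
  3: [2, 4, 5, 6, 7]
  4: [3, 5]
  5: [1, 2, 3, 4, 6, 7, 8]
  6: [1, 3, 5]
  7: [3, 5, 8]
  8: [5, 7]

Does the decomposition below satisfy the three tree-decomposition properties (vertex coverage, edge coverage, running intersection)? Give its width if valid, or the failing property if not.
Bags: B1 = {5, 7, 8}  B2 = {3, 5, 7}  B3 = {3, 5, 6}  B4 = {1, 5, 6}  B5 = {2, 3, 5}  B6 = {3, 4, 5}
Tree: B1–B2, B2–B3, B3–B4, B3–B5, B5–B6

Vertex coverage: the bags together contain {1, 2, 3, 4, 5, 6, 7, 8}, the full vertex set. Edge coverage: each edge of G has both endpoints in at least one bag. Running intersection: for every vertex, the bags containing it form a connected subtree. All three properties hold, so this is a valid tree decomposition of width max|bag| − 1 = 2, and hence tw(G) ≤ 2.

Yes; width 2.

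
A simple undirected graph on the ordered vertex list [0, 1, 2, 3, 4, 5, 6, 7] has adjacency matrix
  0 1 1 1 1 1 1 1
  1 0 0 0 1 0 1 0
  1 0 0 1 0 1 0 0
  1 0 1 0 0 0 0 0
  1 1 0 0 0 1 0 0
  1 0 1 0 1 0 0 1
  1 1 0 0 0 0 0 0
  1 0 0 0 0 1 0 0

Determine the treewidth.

2

A width-2 tree decomposition is:
Bags: B1 = {0, 2, 5}  B2 = {0, 4, 5}  B3 = {0, 1, 4}  B4 = {0, 1, 6}  B5 = {0, 5, 7}  B6 = {0, 2, 3}
Tree: B1–B2, B2–B3, B3–B4, B2–B5, B1–B6
Every bag has size at most 3, so the width is 3 − 1 = 2 and tw(G) ≤ 2. Conversely, {0, 1, 4} is a clique of size 3, and the vertices of any clique must share a bag in every tree decomposition; so some bag has ≥ 3 vertices and tw(G) ≥ 2. Combining the bounds, tw(G) = 2.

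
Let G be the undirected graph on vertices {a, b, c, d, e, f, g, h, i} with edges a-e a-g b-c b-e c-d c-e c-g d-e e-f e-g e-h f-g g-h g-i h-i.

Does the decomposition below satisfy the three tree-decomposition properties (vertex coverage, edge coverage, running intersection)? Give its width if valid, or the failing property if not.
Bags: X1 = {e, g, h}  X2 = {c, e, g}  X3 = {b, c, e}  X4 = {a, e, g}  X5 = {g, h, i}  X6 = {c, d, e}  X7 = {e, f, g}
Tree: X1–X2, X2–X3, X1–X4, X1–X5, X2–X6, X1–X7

Checking the three conditions: (i) the bags cover all of {a, b, c, d, e, f, g, h, i}; (ii) for each edge, some bag contains both endpoints; (iii) the bags containing any fixed vertex form a subtree. All hold, so the decomposition is valid with width 3 − 1 = 2.

Yes; width 2.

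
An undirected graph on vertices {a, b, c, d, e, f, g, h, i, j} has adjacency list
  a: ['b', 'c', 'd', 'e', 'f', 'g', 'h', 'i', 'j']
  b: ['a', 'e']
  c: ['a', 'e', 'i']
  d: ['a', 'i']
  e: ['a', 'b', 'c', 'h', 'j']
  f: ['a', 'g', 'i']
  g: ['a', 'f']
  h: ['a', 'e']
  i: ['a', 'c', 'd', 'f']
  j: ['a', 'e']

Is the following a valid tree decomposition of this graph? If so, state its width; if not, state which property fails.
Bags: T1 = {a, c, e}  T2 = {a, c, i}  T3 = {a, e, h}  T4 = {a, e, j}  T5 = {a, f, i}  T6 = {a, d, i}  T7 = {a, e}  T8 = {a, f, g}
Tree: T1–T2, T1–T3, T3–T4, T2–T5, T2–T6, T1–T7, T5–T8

No — vertex b appears in no bag.

A tree decomposition must satisfy three properties: every vertex lies in some bag; for every edge, both endpoints lie together in some bag; and for every vertex, the bags containing it form a connected subtree. Here vertex b appears in no bag, so the decomposition is invalid.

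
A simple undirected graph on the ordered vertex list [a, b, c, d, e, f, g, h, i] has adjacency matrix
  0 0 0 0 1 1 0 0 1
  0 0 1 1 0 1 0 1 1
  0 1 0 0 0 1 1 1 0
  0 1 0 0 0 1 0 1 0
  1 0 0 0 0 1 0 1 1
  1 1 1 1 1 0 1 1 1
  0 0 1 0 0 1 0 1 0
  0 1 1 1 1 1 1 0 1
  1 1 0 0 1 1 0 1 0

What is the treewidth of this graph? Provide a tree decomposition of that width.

Every bag has size at most 4, so the width is 4 − 1 = 3 and tw(G) ≤ 3. On the other hand G contains the 4-clique {c, f, g, h}. A clique must lie in a single bag of any decomposition, so no decomposition can have width below 3. Therefore the treewidth is 3.

Treewidth 3.
One such decomposition:
Bags: B1 = {b, f, h, i}  B2 = {e, f, h, i}  B3 = {b, c, f, h}  B4 = {a, e, f, i}  B5 = {c, f, g, h}  B6 = {b, d, f, h}
Tree: B1–B2, B1–B3, B2–B4, B3–B5, B1–B6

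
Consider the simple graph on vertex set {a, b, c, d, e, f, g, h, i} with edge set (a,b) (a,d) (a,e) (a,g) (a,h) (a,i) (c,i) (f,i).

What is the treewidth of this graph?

A width-1 tree decomposition is:
Bags: B1 = {a, i}  B2 = {a, e}  B3 = {a, d}  B4 = {a, b}  B5 = {c, i}  B6 = {a, h}  B7 = {f, i}  B8 = {a, g}
Tree: B1–B2, B1–B3, B2–B4, B1–B5, B4–B6, B5–B7, B6–B8
Each bag holds 2 vertices, so the decomposition has width 1, which upper-bounds the treewidth. G has an edge, so its treewidth is at least 1. Combining the bounds, tw(G) = 1.

1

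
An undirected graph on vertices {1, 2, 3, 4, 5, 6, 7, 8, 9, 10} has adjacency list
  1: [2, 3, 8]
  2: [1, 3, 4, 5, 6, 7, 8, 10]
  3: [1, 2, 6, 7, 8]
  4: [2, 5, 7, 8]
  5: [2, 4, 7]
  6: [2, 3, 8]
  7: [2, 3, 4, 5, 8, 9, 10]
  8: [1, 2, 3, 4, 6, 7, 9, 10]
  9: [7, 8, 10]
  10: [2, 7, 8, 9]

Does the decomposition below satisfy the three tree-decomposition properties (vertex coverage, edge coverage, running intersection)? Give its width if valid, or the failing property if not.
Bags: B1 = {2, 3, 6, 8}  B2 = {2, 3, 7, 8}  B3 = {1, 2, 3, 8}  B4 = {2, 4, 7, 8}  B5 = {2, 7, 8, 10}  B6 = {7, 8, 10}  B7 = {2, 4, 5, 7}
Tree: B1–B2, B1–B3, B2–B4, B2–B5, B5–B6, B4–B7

A tree decomposition must satisfy three properties: every vertex lies in some bag; for every edge, both endpoints lie together in some bag; and for every vertex, the bags containing it form a connected subtree. Here vertex 9 appears in no bag, so the decomposition is invalid.

No — vertex 9 appears in no bag.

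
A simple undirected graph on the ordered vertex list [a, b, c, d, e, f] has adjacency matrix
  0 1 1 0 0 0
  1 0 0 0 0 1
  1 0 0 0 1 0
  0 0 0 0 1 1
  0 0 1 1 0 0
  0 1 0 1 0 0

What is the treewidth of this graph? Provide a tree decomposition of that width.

Treewidth 2.
One such decomposition:
Bags: B1 = {a, b, f}  B2 = {a, c, f}  B3 = {c, e, f}  B4 = {d, e, f}
Tree: B1–B2, B2–B3, B3–B4

Every bag has size at most 3, so the width is 3 − 1 = 2 and tw(G) ≤ 2. The edges f–b–a–c–e–d–f form a cycle, so G is not a tree and its treewidth is at least 2. Combining the bounds, tw(G) = 2.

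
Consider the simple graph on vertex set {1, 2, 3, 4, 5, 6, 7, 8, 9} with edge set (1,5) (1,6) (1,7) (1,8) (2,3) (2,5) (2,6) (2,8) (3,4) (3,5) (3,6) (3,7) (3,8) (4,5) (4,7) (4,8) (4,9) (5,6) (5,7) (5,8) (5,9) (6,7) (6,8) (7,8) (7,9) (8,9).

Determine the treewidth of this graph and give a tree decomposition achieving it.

Treewidth 4.
One such decomposition:
Bags: B1 = {3, 4, 5, 7, 8}  B2 = {3, 5, 6, 7, 8}  B3 = {1, 5, 6, 7, 8}  B4 = {4, 5, 7, 8, 9}  B5 = {2, 3, 5, 6, 8}
Tree: B1–B2, B2–B3, B1–B4, B2–B5

The largest bag has 5 vertices, giving width 4; this decomposition certifies tw(G) ≤ 4. For the lower bound, the 5 vertices {2, 3, 5, 6, 8} are pairwise adjacent, and any tree decomposition puts a clique entirely inside one bag — forcing width ≥ 4. The upper and lower bounds meet at 4, so that is the treewidth.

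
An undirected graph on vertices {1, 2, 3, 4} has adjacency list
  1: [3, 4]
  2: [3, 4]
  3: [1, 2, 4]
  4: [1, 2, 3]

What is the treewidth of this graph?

A width-2 tree decomposition is:
Bags: B1 = {2, 3, 4}  B2 = {1, 3, 4}
Tree: B1–B2
Every bag has size at most 3, so the width is 3 − 1 = 2 and tw(G) ≤ 2. Conversely, {1, 3, 4} is a clique of size 3, and the vertices of any clique must share a bag in every tree decomposition; so some bag has ≥ 3 vertices and tw(G) ≥ 2. Therefore the treewidth is 2.

2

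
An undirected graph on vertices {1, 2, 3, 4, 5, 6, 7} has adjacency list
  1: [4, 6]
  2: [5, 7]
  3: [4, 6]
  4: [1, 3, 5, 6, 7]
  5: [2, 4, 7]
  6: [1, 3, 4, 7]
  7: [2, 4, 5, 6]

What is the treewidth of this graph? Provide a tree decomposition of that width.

The largest bag has 3 vertices, giving width 2; this decomposition certifies tw(G) ≤ 2. On the other hand G contains the 3-clique {2, 5, 7}. A clique must lie in a single bag of any decomposition, so no decomposition can have width below 2. Combining the bounds, tw(G) = 2.

Treewidth 2.
One optimal decomposition is:
Bags: B1 = {3, 4, 6}  B2 = {4, 6, 7}  B3 = {4, 5, 7}  B4 = {1, 4, 6}  B5 = {2, 5, 7}
Tree: B1–B2, B2–B3, B1–B4, B3–B5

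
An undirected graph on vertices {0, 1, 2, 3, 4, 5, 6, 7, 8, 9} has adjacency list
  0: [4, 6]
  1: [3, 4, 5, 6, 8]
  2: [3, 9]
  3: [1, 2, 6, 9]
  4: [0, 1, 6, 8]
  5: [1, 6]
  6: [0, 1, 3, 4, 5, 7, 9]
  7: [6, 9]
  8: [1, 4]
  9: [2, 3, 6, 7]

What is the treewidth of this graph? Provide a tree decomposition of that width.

Each bag holds 3 vertices, so the decomposition has width 2, which upper-bounds the treewidth. Conversely, {1, 4, 8} is a clique of size 3, and the vertices of any clique must share a bag in every tree decomposition; so some bag has ≥ 3 vertices and tw(G) ≥ 2. The upper and lower bounds meet at 2, so that is the treewidth.

Treewidth 2.
Bags: B1 = {1, 5, 6}  B2 = {1, 4, 6}  B3 = {1, 4, 8}  B4 = {0, 4, 6}  B5 = {1, 3, 6}  B6 = {3, 6, 9}  B7 = {2, 3, 9}  B8 = {6, 7, 9}
Tree: B1–B2, B2–B3, B2–B4, B2–B5, B5–B6, B6–B7, B6–B8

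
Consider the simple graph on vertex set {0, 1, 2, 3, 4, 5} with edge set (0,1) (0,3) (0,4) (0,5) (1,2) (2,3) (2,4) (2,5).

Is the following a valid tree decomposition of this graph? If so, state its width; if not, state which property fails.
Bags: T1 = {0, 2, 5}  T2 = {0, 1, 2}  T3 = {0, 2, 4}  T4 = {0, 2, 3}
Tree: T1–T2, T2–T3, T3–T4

Yes; width 2.

Checking the three conditions: (i) the bags cover all of {0, 1, 2, 3, 4, 5}; (ii) for each edge, some bag contains both endpoints; (iii) the bags containing any fixed vertex form a subtree. All hold, so the decomposition is valid with width 3 − 1 = 2.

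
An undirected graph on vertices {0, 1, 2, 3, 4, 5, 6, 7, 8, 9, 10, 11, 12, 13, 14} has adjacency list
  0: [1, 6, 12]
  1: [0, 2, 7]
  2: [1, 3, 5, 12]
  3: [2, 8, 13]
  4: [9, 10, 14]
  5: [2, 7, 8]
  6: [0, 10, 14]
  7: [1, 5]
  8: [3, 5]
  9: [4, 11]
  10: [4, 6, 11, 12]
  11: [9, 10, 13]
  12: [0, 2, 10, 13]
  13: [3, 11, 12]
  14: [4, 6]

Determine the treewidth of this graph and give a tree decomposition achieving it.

Every bag has size at most 4, so the width is 4 − 1 = 3 and tw(G) ≤ 3. For the lower bound: the 4 vertex sets {5,7,8}, {1}, {2}, {0,3,12,13} are disjoint, each induces a connected subgraph, and every pair is joined by at least one edge of G. Contracting each set to a single vertex therefore yields K_{4} as a minor, and since treewidth is minor-monotone, tw(G) ≥ tw(K_{4}) = 3. The upper and lower bounds meet at 3, so that is the treewidth.

Treewidth 3.
One such decomposition:
Bags: B1 = {1, 5, 7, 8}  B2 = {1, 2, 5, 8}  B3 = {1, 2, 3, 8}  B4 = {0, 1, 2, 3}  B5 = {0, 2, 3, 12}  B6 = {0, 3, 12, 13}  B7 = {0, 6, 12, 13}  B8 = {6, 10, 12, 13}  B9 = {6, 10, 11, 13}  B10 = {6, 10, 11, 14}  B11 = {4, 10, 11, 14}  B12 = {4, 9, 11, 14}
Tree: B1–B2, B2–B3, B3–B4, B4–B5, B5–B6, B6–B7, B7–B8, B8–B9, B9–B10, B10–B11, B11–B12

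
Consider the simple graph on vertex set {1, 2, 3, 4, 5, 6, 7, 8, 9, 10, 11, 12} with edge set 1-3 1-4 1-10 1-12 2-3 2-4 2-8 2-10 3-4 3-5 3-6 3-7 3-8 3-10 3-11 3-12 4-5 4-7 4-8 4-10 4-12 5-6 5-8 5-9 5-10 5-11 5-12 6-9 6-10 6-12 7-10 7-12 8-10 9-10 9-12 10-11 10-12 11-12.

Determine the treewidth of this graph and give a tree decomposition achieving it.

The largest bag has 5 vertices, giving width 4; this decomposition certifies tw(G) ≤ 4. On the other hand G contains the 5-clique {5, 6, 9, 10, 12}. A clique must lie in a single bag of any decomposition, so no decomposition can have width below 4. Hence tw(G) = 4 exactly.

Treewidth 4.
One optimal decomposition is:
Bags: B1 = {3, 4, 5, 10, 12}  B2 = {3, 5, 10, 11, 12}  B3 = {3, 4, 7, 10, 12}  B4 = {1, 3, 4, 10, 12}  B5 = {3, 5, 6, 10, 12}  B6 = {3, 4, 5, 8, 10}  B7 = {5, 6, 9, 10, 12}  B8 = {2, 3, 4, 8, 10}
Tree: B1–B2, B1–B3, B3–B4, B1–B5, B1–B6, B5–B7, B6–B8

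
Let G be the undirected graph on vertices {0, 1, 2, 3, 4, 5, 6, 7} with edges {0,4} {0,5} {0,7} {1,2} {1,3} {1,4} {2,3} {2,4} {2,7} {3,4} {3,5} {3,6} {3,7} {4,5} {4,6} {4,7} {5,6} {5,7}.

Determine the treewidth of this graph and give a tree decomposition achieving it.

Treewidth 3.
One optimal decomposition is:
Bags: B1 = {3, 4, 5, 7}  B2 = {2, 3, 4, 7}  B3 = {3, 4, 5, 6}  B4 = {0, 4, 5, 7}  B5 = {1, 2, 3, 4}
Tree: B1–B2, B1–B3, B1–B4, B2–B5

Every bag has size at most 4, so the width is 4 − 1 = 3 and tw(G) ≤ 3. On the other hand G contains the 4-clique {0, 4, 5, 7}. A clique must lie in a single bag of any decomposition, so no decomposition can have width below 3. The upper and lower bounds meet at 3, so that is the treewidth.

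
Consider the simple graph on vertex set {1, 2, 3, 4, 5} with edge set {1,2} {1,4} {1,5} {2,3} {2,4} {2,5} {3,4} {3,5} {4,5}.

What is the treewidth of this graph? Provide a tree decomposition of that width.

Every bag has size at most 4, so the width is 4 − 1 = 3 and tw(G) ≤ 3. Conversely, {1, 2, 4, 5} is a clique of size 4, and the vertices of any clique must share a bag in every tree decomposition; so some bag has ≥ 4 vertices and tw(G) ≥ 3. Hence tw(G) = 3 exactly.

Treewidth 3.
One optimal decomposition is:
Bags: B1 = {2, 3, 4, 5}  B2 = {1, 2, 4, 5}
Tree: B1–B2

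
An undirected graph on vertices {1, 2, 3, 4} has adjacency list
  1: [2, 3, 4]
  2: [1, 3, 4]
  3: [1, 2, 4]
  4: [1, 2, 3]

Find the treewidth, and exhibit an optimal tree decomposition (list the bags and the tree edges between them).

A single bag containing all 4 vertices is trivially a valid decomposition of width 3. For the lower bound, the 4 vertices {1, 2, 3, 4} are pairwise adjacent, and any tree decomposition puts a clique entirely inside one bag — forcing width ≥ 3. Hence tw(G) = 3 exactly.

Treewidth 3.
One such decomposition:
Bags: B1 = {1, 2, 3, 4}
Tree: (single bag)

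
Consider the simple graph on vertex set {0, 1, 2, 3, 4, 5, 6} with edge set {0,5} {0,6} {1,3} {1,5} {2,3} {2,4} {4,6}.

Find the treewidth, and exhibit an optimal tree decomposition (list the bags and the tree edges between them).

Every bag has size at most 3, so the width is 3 − 1 = 2 and tw(G) ≤ 2. For the lower bound, G contains the cycle 5–0–6–4–2–3–1–5, so G is not a forest; only forests have treewidth ≤ 1, hence tw(G) ≥ 2. Therefore the treewidth is 2.

Treewidth 2.
Bags: B1 = {0, 5, 6}  B2 = {4, 5, 6}  B3 = {2, 4, 5}  B4 = {2, 3, 5}  B5 = {1, 3, 5}
Tree: B1–B2, B2–B3, B3–B4, B4–B5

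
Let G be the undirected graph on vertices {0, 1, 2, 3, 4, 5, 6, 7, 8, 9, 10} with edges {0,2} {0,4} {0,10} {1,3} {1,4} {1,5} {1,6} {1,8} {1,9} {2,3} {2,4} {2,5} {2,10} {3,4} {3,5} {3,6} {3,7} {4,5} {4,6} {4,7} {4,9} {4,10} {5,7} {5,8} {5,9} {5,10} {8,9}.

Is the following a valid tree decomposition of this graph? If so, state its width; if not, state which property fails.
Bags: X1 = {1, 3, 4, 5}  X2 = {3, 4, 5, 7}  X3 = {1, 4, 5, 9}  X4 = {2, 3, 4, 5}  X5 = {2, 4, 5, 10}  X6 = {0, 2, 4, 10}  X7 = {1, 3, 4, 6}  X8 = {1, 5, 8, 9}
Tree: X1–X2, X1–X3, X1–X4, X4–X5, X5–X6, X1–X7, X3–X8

Every vertex of G appears in some bag (union = {0, 1, 2, 3, 4, 5, 6, 7, 8, 9, 10}); every edge is covered by a bag; and for each vertex v the set of bags containing v is connected in the bag tree. The decomposition is therefore valid. The largest bag has 4 vertices, so the width is 3.

Yes; width 3.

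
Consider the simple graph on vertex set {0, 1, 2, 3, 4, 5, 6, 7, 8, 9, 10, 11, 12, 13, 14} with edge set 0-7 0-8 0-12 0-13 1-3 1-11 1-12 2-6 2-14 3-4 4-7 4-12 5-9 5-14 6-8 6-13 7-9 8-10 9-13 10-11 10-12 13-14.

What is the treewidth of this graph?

A width-3 tree decomposition is:
Bags: B1 = {2, 5, 6, 14}  B2 = {5, 6, 13, 14}  B3 = {5, 6, 9, 13}  B4 = {6, 8, 9, 13}  B5 = {0, 8, 9, 13}  B6 = {0, 7, 8, 9}  B7 = {0, 7, 8, 10}  B8 = {0, 7, 10, 12}  B9 = {4, 7, 10, 12}  B10 = {4, 10, 11, 12}  B11 = {1, 4, 11, 12}  B12 = {1, 3, 4, 11}
Tree: B1–B2, B2–B3, B3–B4, B4–B5, B5–B6, B6–B7, B7–B8, B8–B9, B9–B10, B10–B11, B11–B12
The largest bag has 4 vertices, giving width 3; this decomposition certifies tw(G) ≤ 3. For the lower bound: the 4 vertex sets {2,5,14}, {6}, {13}, {0,7,8,9} are disjoint, each induces a connected subgraph, and every pair is joined by at least one edge of G. Contracting each set to a single vertex therefore yields K_{4} as a minor, and since treewidth is minor-monotone, tw(G) ≥ tw(K_{4}) = 3. Combining the bounds, tw(G) = 3.

3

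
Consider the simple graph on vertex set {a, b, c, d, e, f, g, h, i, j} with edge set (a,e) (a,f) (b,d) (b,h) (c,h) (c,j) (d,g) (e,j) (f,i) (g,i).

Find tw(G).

A width-2 tree decomposition is:
Bags: B1 = {a, e, f}  B2 = {e, f, i}  B3 = {e, g, i}  B4 = {d, e, g}  B5 = {b, d, e}  B6 = {b, e, h}  B7 = {c, e, h}  B8 = {c, e, j}
Tree: B1–B2, B2–B3, B3–B4, B4–B5, B5–B6, B6–B7, B7–B8
Each bag holds 3 vertices, so the decomposition has width 2, which upper-bounds the treewidth. Since e–a–f–i–g–d–b–h–c–j–e is a cycle in G, G is not acyclic. Forests are exactly the graphs of treewidth ≤ 1, so tw(G) ≥ 2. The upper and lower bounds meet at 2, so that is the treewidth.

2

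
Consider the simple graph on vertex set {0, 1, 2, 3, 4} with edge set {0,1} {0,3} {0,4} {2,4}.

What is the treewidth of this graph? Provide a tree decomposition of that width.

Treewidth 1.
One such decomposition:
Bags: B1 = {0, 3}  B2 = {0, 4}  B3 = {0, 1}  B4 = {2, 4}
Tree: B1–B2, B1–B3, B2–B4

Each bag holds 2 vertices, so the decomposition has width 1, which upper-bounds the treewidth. Since G has at least one edge (e.g. 3–0), it is not an edgeless graph, so tw(G) ≥ 1. Therefore the treewidth is 1.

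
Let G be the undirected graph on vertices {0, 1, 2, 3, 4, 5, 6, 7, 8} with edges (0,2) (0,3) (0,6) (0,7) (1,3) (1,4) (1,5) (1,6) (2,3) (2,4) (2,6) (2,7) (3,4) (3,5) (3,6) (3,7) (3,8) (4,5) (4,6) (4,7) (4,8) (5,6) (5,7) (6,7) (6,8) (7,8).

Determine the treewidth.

4

A width-4 tree decomposition is:
Bags: B1 = {2, 3, 4, 6, 7}  B2 = {3, 4, 6, 7, 8}  B3 = {3, 4, 5, 6, 7}  B4 = {0, 2, 3, 6, 7}  B5 = {1, 3, 4, 5, 6}
Tree: B1–B2, B2–B3, B1–B4, B3–B5
The largest bag has 5 vertices, giving width 4; this decomposition certifies tw(G) ≤ 4. On the other hand G contains the 5-clique {0, 2, 3, 6, 7}. A clique must lie in a single bag of any decomposition, so no decomposition can have width below 4. Hence tw(G) = 4 exactly.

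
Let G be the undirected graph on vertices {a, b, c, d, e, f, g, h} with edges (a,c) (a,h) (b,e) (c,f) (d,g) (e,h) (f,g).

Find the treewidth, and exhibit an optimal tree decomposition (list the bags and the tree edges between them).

Treewidth 1.
One such decomposition:
Bags: B1 = {d, g}  B2 = {f, g}  B3 = {c, f}  B4 = {a, c}  B5 = {a, h}  B6 = {e, h}  B7 = {b, e}
Tree: B1–B2, B2–B3, B3–B4, B4–B5, B5–B6, B6–B7

Every bag has size at most 2, so the width is 2 − 1 = 1 and tw(G) ≤ 1. Any graph with an edge has treewidth ≥ 1, and G has the edge d–g. Hence tw(G) = 1 exactly.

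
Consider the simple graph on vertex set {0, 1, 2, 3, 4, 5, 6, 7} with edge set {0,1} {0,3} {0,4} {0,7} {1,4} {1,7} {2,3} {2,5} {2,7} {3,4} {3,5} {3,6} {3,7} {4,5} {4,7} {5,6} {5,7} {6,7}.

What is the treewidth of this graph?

3

A width-3 tree decomposition is:
Bags: B1 = {2, 3, 5, 7}  B2 = {3, 5, 6, 7}  B3 = {3, 4, 5, 7}  B4 = {0, 3, 4, 7}  B5 = {0, 1, 4, 7}
Tree: B1–B2, B1–B3, B3–B4, B4–B5
The largest bag has 4 vertices, giving width 3; this decomposition certifies tw(G) ≤ 3. On the other hand G contains the 4-clique {0, 1, 4, 7}. A clique must lie in a single bag of any decomposition, so no decomposition can have width below 3. Combining the bounds, tw(G) = 3.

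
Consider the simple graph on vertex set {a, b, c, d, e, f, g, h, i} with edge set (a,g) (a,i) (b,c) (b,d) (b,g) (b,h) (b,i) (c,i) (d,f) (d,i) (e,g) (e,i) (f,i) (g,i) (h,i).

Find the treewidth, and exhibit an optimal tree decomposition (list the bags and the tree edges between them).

Each bag holds 3 vertices, so the decomposition has width 2, which upper-bounds the treewidth. Conversely, {a, g, i} is a clique of size 3, and the vertices of any clique must share a bag in every tree decomposition; so some bag has ≥ 3 vertices and tw(G) ≥ 2. Hence tw(G) = 2 exactly.

Treewidth 2.
Bags: B1 = {a, g, i}  B2 = {b, g, i}  B3 = {b, c, i}  B4 = {b, d, i}  B5 = {b, h, i}  B6 = {e, g, i}  B7 = {d, f, i}
Tree: B1–B2, B2–B3, B3–B4, B2–B5, B1–B6, B4–B7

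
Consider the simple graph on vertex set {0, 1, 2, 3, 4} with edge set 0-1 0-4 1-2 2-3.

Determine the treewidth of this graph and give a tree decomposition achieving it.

Treewidth 1.
One such decomposition:
Bags: B1 = {2, 3}  B2 = {1, 2}  B3 = {0, 1}  B4 = {0, 4}
Tree: B1–B2, B2–B3, B3–B4

Each bag holds 2 vertices, so the decomposition has width 1, which upper-bounds the treewidth. Any graph with an edge has treewidth ≥ 1, and G has the edge 2–3. Combining the bounds, tw(G) = 1.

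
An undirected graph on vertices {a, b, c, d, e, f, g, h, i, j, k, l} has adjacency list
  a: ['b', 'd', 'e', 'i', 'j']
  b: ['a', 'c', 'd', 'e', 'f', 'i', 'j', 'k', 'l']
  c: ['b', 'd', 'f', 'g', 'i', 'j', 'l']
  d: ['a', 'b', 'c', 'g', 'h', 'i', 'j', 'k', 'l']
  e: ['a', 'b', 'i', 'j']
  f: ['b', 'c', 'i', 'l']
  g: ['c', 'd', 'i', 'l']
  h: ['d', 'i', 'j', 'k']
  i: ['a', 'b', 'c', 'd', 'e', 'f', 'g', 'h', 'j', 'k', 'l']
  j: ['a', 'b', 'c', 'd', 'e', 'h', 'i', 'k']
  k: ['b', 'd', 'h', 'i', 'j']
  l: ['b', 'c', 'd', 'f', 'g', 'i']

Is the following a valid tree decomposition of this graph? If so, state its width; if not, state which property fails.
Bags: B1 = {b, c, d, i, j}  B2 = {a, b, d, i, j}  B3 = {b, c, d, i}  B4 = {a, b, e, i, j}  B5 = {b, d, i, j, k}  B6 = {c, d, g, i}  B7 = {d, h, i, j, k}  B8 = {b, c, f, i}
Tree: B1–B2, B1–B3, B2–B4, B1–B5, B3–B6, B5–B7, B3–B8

No — vertex l appears in no bag.

A tree decomposition must satisfy three properties: every vertex lies in some bag; for every edge, both endpoints lie together in some bag; and for every vertex, the bags containing it form a connected subtree. Here vertex l appears in no bag, so the decomposition is invalid.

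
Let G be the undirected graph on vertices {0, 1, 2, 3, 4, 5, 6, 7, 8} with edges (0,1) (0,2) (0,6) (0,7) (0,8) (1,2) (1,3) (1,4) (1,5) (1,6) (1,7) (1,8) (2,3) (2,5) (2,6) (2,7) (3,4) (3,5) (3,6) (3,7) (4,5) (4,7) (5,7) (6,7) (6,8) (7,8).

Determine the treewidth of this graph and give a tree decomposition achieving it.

The largest bag has 5 vertices, giving width 4; this decomposition certifies tw(G) ≤ 4. On the other hand G contains the 5-clique {0, 1, 6, 7, 8}. A clique must lie in a single bag of any decomposition, so no decomposition can have width below 4. Combining the bounds, tw(G) = 4.

Treewidth 4.
One optimal decomposition is:
Bags: B1 = {1, 2, 3, 6, 7}  B2 = {1, 2, 3, 5, 7}  B3 = {0, 1, 2, 6, 7}  B4 = {0, 1, 6, 7, 8}  B5 = {1, 3, 4, 5, 7}
Tree: B1–B2, B1–B3, B3–B4, B2–B5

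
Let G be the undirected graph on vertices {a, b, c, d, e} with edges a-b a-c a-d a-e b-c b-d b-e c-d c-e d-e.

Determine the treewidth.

4

A width-4 tree decomposition is:
Bags: B1 = {a, b, c, d, e}
Tree: (single bag)
With just one bag of size 5, the width is 5 − 1 = 4, so tw(G) ≤ 4. On the other hand G contains the 5-clique {a, b, c, d, e}. A clique must lie in a single bag of any decomposition, so no decomposition can have width below 4. The upper and lower bounds meet at 4, so that is the treewidth.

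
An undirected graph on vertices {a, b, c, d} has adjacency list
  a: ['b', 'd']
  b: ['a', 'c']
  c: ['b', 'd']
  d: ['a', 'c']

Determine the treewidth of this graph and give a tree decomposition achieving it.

Treewidth 2.
One such decomposition:
Bags: B1 = {a, c, d}  B2 = {a, b, c}
Tree: B1–B2

The largest bag has 3 vertices, giving width 2; this decomposition certifies tw(G) ≤ 2. Since a–d–c–b–a is a cycle in G, G is not acyclic. Forests are exactly the graphs of treewidth ≤ 1, so tw(G) ≥ 2. Hence tw(G) = 2 exactly.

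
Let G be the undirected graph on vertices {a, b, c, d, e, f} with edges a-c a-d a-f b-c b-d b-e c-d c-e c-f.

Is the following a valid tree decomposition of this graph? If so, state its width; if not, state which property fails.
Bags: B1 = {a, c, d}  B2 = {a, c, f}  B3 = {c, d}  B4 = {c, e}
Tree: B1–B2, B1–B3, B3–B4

A tree decomposition must satisfy three properties: every vertex lies in some bag; for every edge, both endpoints lie together in some bag; and for every vertex, the bags containing it form a connected subtree. Here vertex b appears in no bag, so the decomposition is invalid.

No — vertex b appears in no bag.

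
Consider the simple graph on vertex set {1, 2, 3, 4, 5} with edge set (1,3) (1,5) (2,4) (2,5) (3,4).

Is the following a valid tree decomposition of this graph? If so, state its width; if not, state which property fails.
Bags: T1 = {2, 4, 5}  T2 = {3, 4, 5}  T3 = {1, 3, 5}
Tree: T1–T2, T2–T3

Yes; width 2.

Checking the three conditions: (i) the bags cover all of {1, 2, 3, 4, 5}; (ii) for each edge, some bag contains both endpoints; (iii) the bags containing any fixed vertex form a subtree. All hold, so the decomposition is valid with width 3 − 1 = 2.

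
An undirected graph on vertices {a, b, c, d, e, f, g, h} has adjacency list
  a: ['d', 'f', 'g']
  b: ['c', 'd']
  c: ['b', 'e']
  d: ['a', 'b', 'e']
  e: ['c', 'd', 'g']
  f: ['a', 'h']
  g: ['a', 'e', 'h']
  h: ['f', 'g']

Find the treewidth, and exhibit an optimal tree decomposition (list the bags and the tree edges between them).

Every bag has size at most 3, so the width is 3 − 1 = 2 and tw(G) ≤ 2. For the lower bound, G contains the cycle b–c–e–d–b, so G is not a forest; only forests have treewidth ≤ 1, hence tw(G) ≥ 2. The upper and lower bounds meet at 2, so that is the treewidth.

Treewidth 2.
Bags: B1 = {b, c, d}  B2 = {c, d, e}  B3 = {a, d, e}  B4 = {a, e, g}  B5 = {a, f, g}  B6 = {f, g, h}
Tree: B1–B2, B2–B3, B3–B4, B4–B5, B5–B6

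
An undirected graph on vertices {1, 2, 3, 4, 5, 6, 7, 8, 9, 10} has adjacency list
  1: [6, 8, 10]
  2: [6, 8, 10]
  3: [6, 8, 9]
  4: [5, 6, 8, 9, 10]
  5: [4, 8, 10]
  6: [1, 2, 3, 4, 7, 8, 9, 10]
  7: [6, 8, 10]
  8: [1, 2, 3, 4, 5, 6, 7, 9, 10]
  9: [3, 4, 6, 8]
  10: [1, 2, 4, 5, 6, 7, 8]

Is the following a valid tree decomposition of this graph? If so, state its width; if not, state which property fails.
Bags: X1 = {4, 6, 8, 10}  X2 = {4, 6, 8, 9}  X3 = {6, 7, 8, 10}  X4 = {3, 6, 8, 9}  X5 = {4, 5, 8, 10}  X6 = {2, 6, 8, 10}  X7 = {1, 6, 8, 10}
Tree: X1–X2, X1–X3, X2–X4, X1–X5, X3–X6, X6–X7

Every vertex of G appears in some bag (union = {1, 2, 3, 4, 5, 6, 7, 8, 9, 10}); every edge is covered by a bag; and for each vertex v the set of bags containing v is connected in the bag tree. The decomposition is therefore valid. The largest bag has 4 vertices, so the width is 3.

Yes; width 3.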